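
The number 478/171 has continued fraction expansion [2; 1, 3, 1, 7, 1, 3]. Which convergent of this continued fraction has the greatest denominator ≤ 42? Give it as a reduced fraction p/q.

a_0 = 2: 2/1  (≤ bound)
a_1 = 1: 3/1  (≤ bound)
a_2 = 3: 11/4  (≤ bound)
a_3 = 1: 14/5  (≤ bound)
a_4 = 7: 109/39  (≤ bound)
a_5 = 1: 123/44  (> 42, stop)

109/39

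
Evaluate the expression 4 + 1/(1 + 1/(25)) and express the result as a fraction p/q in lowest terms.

Start with 25.
1 + 1/(25/1) = 1 + 1/25 = 26/25
4 + 1/(26/25) = 4 + 25/26 = 129/26

129/26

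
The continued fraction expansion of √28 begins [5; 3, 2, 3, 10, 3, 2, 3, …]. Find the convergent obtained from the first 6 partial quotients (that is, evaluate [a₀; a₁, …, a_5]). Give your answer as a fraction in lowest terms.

4048/765

Start with 3.
10 + 1/(3/1) = 10 + 1/3 = 31/3
3 + 1/(31/3) = 3 + 3/31 = 96/31
2 + 1/(96/31) = 2 + 31/96 = 223/96
3 + 1/(223/96) = 3 + 96/223 = 765/223
5 + 1/(765/223) = 5 + 223/765 = 4048/765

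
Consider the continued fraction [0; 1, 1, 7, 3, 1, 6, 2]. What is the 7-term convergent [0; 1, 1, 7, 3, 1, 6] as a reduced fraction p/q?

a_0 = 0: 0/1
a_1 = 1: 1/1
a_2 = 1: 1/2
a_3 = 7: 8/15
a_4 = 3: 25/47
a_5 = 1: 33/62
a_6 = 6: 223/419

223/419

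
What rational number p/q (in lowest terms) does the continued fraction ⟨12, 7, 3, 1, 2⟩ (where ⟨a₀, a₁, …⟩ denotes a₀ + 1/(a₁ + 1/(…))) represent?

971/80

Collapse the nested fraction from the inside out:
Start with 2.
1 + 1/(2/1) = 1 + 1/2 = 3/2
3 + 1/(3/2) = 3 + 2/3 = 11/3
7 + 1/(11/3) = 7 + 3/11 = 80/11
12 + 1/(80/11) = 12 + 11/80 = 971/80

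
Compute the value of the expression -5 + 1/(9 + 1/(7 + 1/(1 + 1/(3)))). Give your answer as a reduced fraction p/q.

-1384/283

Build up convergents one term at a time:
a_0 = -5: -5/1
a_1 = 9: -44/9
a_2 = 7: -313/64
a_3 = 1: -357/73
a_4 = 3: -1384/283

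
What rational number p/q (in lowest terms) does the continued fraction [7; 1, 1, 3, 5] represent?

280/37

a_0 = 7: 7/1
a_1 = 1: 8/1
a_2 = 1: 15/2
a_3 = 3: 53/7
a_4 = 5: 280/37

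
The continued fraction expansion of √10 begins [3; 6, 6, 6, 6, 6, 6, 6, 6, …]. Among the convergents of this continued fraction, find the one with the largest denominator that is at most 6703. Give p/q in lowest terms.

4443/1405

List convergents until the denominator exceeds the bound:
a_0 = 3: 3/1  (≤ bound)
a_1 = 6: 19/6  (≤ bound)
a_2 = 6: 117/37  (≤ bound)
a_3 = 6: 721/228  (≤ bound)
a_4 = 6: 4443/1405  (≤ bound)
a_5 = 6: 27379/8658  (> 6703, stop)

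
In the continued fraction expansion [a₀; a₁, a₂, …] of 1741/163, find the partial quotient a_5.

⌊1741/163⌋ = 10, remainder 111
⌊163/111⌋ = 1, remainder 52
⌊111/52⌋ = 2, remainder 7
⌊52/7⌋ = 7, remainder 3
⌊7/3⌋ = 2, remainder 1
⌊3/1⌋ = 3, remainder 0

3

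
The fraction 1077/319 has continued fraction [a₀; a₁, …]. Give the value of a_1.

Run the Euclidean algorithm, recording each quotient:
1077 = 3·319 + 120, so a_0 = 3
319 = 2·120 + 79, so a_1 = 2

2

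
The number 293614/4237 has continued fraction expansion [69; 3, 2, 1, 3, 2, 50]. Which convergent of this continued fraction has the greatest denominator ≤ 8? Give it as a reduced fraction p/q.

485/7

a_0 = 69: 69/1  (≤ bound)
a_1 = 3: 208/3  (≤ bound)
a_2 = 2: 485/7  (≤ bound)
a_3 = 1: 693/10  (> 8, stop)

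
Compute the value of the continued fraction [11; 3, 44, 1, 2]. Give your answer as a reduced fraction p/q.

4589/405

a_0 = 11: 11/1
a_1 = 3: 34/3
a_2 = 44: 1507/133
a_3 = 1: 1541/136
a_4 = 2: 4589/405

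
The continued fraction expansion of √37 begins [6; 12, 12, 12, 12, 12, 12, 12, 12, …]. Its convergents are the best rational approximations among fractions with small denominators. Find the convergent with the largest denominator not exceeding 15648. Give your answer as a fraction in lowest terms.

10657/1752

List convergents until the denominator exceeds the bound:
a_0 = 6: 6/1  (≤ bound)
a_1 = 12: 73/12  (≤ bound)
a_2 = 12: 882/145  (≤ bound)
a_3 = 12: 10657/1752  (≤ bound)
a_4 = 12: 128766/21169  (> 15648, stop)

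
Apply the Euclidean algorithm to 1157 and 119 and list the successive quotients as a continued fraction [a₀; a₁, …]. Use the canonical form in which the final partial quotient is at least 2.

Repeatedly divide and take the remainder:
1157 ÷ 119 → quotient 9, remainder 86
119 ÷ 86 → quotient 1, remainder 33
86 ÷ 33 → quotient 2, remainder 20
33 ÷ 20 → quotient 1, remainder 13
20 ÷ 13 → quotient 1, remainder 7
13 ÷ 7 → quotient 1, remainder 6
7 ÷ 6 → quotient 1, remainder 1
6 ÷ 1 → quotient 6, remainder 0

[9; 1, 2, 1, 1, 1, 1, 6]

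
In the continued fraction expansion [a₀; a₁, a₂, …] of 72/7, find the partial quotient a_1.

⌊72/7⌋ = 10, remainder 2
⌊7/2⌋ = 3, remainder 1

3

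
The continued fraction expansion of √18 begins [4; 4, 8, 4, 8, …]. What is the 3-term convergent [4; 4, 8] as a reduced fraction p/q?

Start with 8.
4 + 1/(8/1) = 4 + 1/8 = 33/8
4 + 1/(33/8) = 4 + 8/33 = 140/33

140/33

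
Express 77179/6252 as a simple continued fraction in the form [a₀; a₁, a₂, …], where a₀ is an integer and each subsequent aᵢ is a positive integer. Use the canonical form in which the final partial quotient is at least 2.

Repeatedly divide and take the remainder:
⌊77179/6252⌋ = 12, remainder 2155
⌊6252/2155⌋ = 2, remainder 1942
⌊2155/1942⌋ = 1, remainder 213
⌊1942/213⌋ = 9, remainder 25
⌊213/25⌋ = 8, remainder 13
⌊25/13⌋ = 1, remainder 12
⌊13/12⌋ = 1, remainder 1
⌊12/1⌋ = 12, remainder 0

[12; 2, 1, 9, 8, 1, 1, 12]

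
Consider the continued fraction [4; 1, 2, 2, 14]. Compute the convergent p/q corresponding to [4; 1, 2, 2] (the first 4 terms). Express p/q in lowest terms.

33/7

a_0 = 4: 4/1
a_1 = 1: 5/1
a_2 = 2: 14/3
a_3 = 2: 33/7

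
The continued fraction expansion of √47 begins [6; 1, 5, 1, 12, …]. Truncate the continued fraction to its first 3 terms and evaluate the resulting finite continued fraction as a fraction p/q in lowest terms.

Start with 5.
1 + 1/(5/1) = 1 + 1/5 = 6/5
6 + 1/(6/5) = 6 + 5/6 = 41/6

41/6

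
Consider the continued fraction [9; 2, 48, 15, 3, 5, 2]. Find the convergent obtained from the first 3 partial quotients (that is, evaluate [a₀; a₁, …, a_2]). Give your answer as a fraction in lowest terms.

Start with 48.
2 + 1/(48/1) = 2 + 1/48 = 97/48
9 + 1/(97/48) = 9 + 48/97 = 921/97

921/97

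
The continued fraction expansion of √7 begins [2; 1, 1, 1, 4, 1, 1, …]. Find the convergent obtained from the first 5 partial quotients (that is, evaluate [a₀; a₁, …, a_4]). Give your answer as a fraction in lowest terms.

Start with 4.
1 + 1/(4/1) = 1 + 1/4 = 5/4
1 + 1/(5/4) = 1 + 4/5 = 9/5
1 + 1/(9/5) = 1 + 5/9 = 14/9
2 + 1/(14/9) = 2 + 9/14 = 37/14

37/14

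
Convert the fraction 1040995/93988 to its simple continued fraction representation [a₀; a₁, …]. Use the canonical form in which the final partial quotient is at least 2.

Repeatedly divide and take the remainder:
1040995 = 11·93988 + 7127, so a_0 = 11
93988 = 13·7127 + 1337, so a_1 = 13
7127 = 5·1337 + 442, so a_2 = 5
1337 = 3·442 + 11, so a_3 = 3
442 = 40·11 + 2, so a_4 = 40
11 = 5·2 + 1, so a_5 = 5
2 = 2·1 + 0, so a_6 = 2

[11; 13, 5, 3, 40, 5, 2]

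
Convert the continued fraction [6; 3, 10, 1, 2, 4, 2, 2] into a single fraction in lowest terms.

14847/2348

Start with 2.
2 + 1/(2/1) = 2 + 1/2 = 5/2
4 + 1/(5/2) = 4 + 2/5 = 22/5
2 + 1/(22/5) = 2 + 5/22 = 49/22
1 + 1/(49/22) = 1 + 22/49 = 71/49
10 + 1/(71/49) = 10 + 49/71 = 759/71
3 + 1/(759/71) = 3 + 71/759 = 2348/759
6 + 1/(2348/759) = 6 + 759/2348 = 14847/2348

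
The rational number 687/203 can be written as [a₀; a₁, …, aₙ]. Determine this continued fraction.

[3; 2, 1, 1, 1, 1, 15]

Run the Euclidean algorithm, recording each quotient:
687 = 3·203 + 78, so a_0 = 3
203 = 2·78 + 47, so a_1 = 2
78 = 1·47 + 31, so a_2 = 1
47 = 1·31 + 16, so a_3 = 1
31 = 1·16 + 15, so a_4 = 1
16 = 1·15 + 1, so a_5 = 1
15 = 15·1 + 0, so a_6 = 15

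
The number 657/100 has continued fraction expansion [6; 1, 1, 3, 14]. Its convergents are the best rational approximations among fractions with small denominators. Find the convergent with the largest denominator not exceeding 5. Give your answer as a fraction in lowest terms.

13/2

a_0 = 6: 6/1  (≤ bound)
a_1 = 1: 7/1  (≤ bound)
a_2 = 1: 13/2  (≤ bound)
a_3 = 3: 46/7  (> 5, stop)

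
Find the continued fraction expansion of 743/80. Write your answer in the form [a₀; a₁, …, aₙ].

[9; 3, 2, 11]

743 = 9·80 + 23, so a_0 = 9
80 = 3·23 + 11, so a_1 = 3
23 = 2·11 + 1, so a_2 = 2
11 = 11·1 + 0, so a_3 = 11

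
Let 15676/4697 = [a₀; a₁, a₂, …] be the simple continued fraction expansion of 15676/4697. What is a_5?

Apply division with remainder until the remainder is 0:
15676 = 3·4697 + 1585, so a_0 = 3
4697 = 2·1585 + 1527, so a_1 = 2
1585 = 1·1527 + 58, so a_2 = 1
1527 = 26·58 + 19, so a_3 = 26
58 = 3·19 + 1, so a_4 = 3
19 = 19·1 + 0, so a_5 = 19

19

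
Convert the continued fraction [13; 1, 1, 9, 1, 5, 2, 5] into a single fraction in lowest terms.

19867/1469

a_0 = 13: 13/1
a_1 = 1: 14/1
a_2 = 1: 27/2
a_3 = 9: 257/19
a_4 = 1: 284/21
a_5 = 5: 1677/124
a_6 = 2: 3638/269
a_7 = 5: 19867/1469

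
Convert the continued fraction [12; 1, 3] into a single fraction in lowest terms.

51/4

a_0 = 12: 12/1
a_1 = 1: 13/1
a_2 = 3: 51/4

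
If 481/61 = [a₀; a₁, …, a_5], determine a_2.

7

Apply division with remainder until the remainder is 0:
⌊481/61⌋ = 7, remainder 54
⌊61/54⌋ = 1, remainder 7
⌊54/7⌋ = 7, remainder 5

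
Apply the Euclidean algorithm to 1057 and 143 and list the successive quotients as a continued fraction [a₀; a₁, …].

1057 = 7·143 + 56, so a_0 = 7
143 = 2·56 + 31, so a_1 = 2
56 = 1·31 + 25, so a_2 = 1
31 = 1·25 + 6, so a_3 = 1
25 = 4·6 + 1, so a_4 = 4
6 = 6·1 + 0, so a_5 = 6

[7; 2, 1, 1, 4, 6]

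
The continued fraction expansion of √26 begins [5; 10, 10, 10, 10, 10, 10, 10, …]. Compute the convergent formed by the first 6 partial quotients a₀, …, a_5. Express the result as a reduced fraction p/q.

Use the convergent recurrence hₖ = aₖ·hₖ₋₁ + hₖ₋₂ (and likewise for the denominators kₖ):
a_0 = 5: 5/1
a_1 = 10: 51/10
a_2 = 10: 515/101
a_3 = 10: 5201/1020
a_4 = 10: 52525/10301
a_5 = 10: 530451/104030

530451/104030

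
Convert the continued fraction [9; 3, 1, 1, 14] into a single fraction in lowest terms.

947/102

Start with 14.
1 + 1/(14/1) = 1 + 1/14 = 15/14
1 + 1/(15/14) = 1 + 14/15 = 29/15
3 + 1/(29/15) = 3 + 15/29 = 102/29
9 + 1/(102/29) = 9 + 29/102 = 947/102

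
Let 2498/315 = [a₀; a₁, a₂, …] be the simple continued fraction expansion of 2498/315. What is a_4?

2498 = 7·315 + 293, so a_0 = 7
315 = 1·293 + 22, so a_1 = 1
293 = 13·22 + 7, so a_2 = 13
22 = 3·7 + 1, so a_3 = 3
7 = 7·1 + 0, so a_4 = 7

7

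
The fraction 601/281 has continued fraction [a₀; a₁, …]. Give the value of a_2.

4

601 = 2·281 + 39, so a_0 = 2
281 = 7·39 + 8, so a_1 = 7
39 = 4·8 + 7, so a_2 = 4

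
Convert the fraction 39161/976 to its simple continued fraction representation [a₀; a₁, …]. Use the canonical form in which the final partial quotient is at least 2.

Apply division with remainder until the remainder is 0:
39161 = 40·976 + 121, so a_0 = 40
976 = 8·121 + 8, so a_1 = 8
121 = 15·8 + 1, so a_2 = 15
8 = 8·1 + 0, so a_3 = 8

[40; 8, 15, 8]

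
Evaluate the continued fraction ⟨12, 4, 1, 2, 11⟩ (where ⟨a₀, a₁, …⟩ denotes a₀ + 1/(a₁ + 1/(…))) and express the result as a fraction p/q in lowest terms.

1942/159

Starting at the tail and folding back:
Start with 11.
2 + 1/(11/1) = 2 + 1/11 = 23/11
1 + 1/(23/11) = 1 + 11/23 = 34/23
4 + 1/(34/23) = 4 + 23/34 = 159/34
12 + 1/(159/34) = 12 + 34/159 = 1942/159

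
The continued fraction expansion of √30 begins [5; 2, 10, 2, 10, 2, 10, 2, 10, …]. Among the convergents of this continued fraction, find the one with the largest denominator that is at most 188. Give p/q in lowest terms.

241/44

List convergents until the denominator exceeds the bound:
a_0 = 5: 5/1  (≤ bound)
a_1 = 2: 11/2  (≤ bound)
a_2 = 10: 115/21  (≤ bound)
a_3 = 2: 241/44  (≤ bound)
a_4 = 10: 2525/461  (> 188, stop)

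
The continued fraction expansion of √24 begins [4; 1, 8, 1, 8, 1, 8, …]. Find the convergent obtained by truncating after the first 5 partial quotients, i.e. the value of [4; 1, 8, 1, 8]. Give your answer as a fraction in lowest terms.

436/89

a_0 = 4: 4/1
a_1 = 1: 5/1
a_2 = 8: 44/9
a_3 = 1: 49/10
a_4 = 8: 436/89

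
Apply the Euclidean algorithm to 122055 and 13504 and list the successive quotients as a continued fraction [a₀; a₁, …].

Run the Euclidean algorithm, recording each quotient:
122055 = 9·13504 + 519, so a_0 = 9
13504 = 26·519 + 10, so a_1 = 26
519 = 51·10 + 9, so a_2 = 51
10 = 1·9 + 1, so a_3 = 1
9 = 9·1 + 0, so a_4 = 9

[9; 26, 51, 1, 9]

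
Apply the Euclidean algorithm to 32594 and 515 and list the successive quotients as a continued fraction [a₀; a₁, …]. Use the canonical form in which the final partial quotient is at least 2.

[63; 3, 2, 5, 4, 3]

32594 ÷ 515 → quotient 63, remainder 149
515 ÷ 149 → quotient 3, remainder 68
149 ÷ 68 → quotient 2, remainder 13
68 ÷ 13 → quotient 5, remainder 3
13 ÷ 3 → quotient 4, remainder 1
3 ÷ 1 → quotient 3, remainder 0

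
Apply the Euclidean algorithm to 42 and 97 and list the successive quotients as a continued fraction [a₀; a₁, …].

42 ÷ 97 → quotient 0, remainder 42
97 ÷ 42 → quotient 2, remainder 13
42 ÷ 13 → quotient 3, remainder 3
13 ÷ 3 → quotient 4, remainder 1
3 ÷ 1 → quotient 3, remainder 0

[0; 2, 3, 4, 3]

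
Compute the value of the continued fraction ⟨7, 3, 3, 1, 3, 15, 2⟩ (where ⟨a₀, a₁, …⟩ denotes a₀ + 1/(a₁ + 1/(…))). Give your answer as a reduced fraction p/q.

11288/1545

Starting at the tail and folding back:
Start with 2.
15 + 1/(2/1) = 15 + 1/2 = 31/2
3 + 1/(31/2) = 3 + 2/31 = 95/31
1 + 1/(95/31) = 1 + 31/95 = 126/95
3 + 1/(126/95) = 3 + 95/126 = 473/126
3 + 1/(473/126) = 3 + 126/473 = 1545/473
7 + 1/(1545/473) = 7 + 473/1545 = 11288/1545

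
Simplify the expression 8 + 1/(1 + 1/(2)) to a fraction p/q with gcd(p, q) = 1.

Start with 2.
1 + 1/(2/1) = 1 + 1/2 = 3/2
8 + 1/(3/2) = 8 + 2/3 = 26/3

26/3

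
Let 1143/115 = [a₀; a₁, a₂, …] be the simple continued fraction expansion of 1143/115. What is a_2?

15

⌊1143/115⌋ = 9, remainder 108
⌊115/108⌋ = 1, remainder 7
⌊108/7⌋ = 15, remainder 3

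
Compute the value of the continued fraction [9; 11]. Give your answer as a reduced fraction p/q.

100/11

Start with 11.
9 + 1/(11/1) = 9 + 1/11 = 100/11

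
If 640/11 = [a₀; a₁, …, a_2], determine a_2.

2

⌊640/11⌋ = 58, remainder 2
⌊11/2⌋ = 5, remainder 1
⌊2/1⌋ = 2, remainder 0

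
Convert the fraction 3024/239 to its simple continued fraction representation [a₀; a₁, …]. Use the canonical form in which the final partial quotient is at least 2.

Run the Euclidean algorithm, recording each quotient:
⌊3024/239⌋ = 12, remainder 156
⌊239/156⌋ = 1, remainder 83
⌊156/83⌋ = 1, remainder 73
⌊83/73⌋ = 1, remainder 10
⌊73/10⌋ = 7, remainder 3
⌊10/3⌋ = 3, remainder 1
⌊3/1⌋ = 3, remainder 0

[12; 1, 1, 1, 7, 3, 3]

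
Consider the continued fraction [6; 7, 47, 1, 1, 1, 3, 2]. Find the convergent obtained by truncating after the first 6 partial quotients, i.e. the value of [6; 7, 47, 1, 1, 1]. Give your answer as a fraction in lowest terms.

6167/1004

Start with 1.
1 + 1/(1/1) = 1 + 1/1 = 2/1
1 + 1/(2/1) = 1 + 1/2 = 3/2
47 + 1/(3/2) = 47 + 2/3 = 143/3
7 + 1/(143/3) = 7 + 3/143 = 1004/143
6 + 1/(1004/143) = 6 + 143/1004 = 6167/1004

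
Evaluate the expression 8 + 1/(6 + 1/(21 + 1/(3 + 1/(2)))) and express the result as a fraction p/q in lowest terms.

7357/901

Build up convergents one term at a time:
a_0 = 8: 8/1
a_1 = 6: 49/6
a_2 = 21: 1037/127
a_3 = 3: 3160/387
a_4 = 2: 7357/901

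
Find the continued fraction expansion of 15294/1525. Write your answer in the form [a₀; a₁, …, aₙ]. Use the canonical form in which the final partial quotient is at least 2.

[10; 34, 1, 1, 1, 14]

⌊15294/1525⌋ = 10, remainder 44
⌊1525/44⌋ = 34, remainder 29
⌊44/29⌋ = 1, remainder 15
⌊29/15⌋ = 1, remainder 14
⌊15/14⌋ = 1, remainder 1
⌊14/1⌋ = 14, remainder 0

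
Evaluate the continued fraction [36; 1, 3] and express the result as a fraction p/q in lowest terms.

Starting at the tail and folding back:
Start with 3.
1 + 1/(3/1) = 1 + 1/3 = 4/3
36 + 1/(4/3) = 36 + 3/4 = 147/4

147/4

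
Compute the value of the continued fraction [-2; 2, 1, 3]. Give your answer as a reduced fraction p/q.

-18/11

Start with 3.
1 + 1/(3/1) = 1 + 1/3 = 4/3
2 + 1/(4/3) = 2 + 3/4 = 11/4
-2 + 1/(11/4) = -2 + 4/11 = -18/11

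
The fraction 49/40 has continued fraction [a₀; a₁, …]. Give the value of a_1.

⌊49/40⌋ = 1, remainder 9
⌊40/9⌋ = 4, remainder 4

4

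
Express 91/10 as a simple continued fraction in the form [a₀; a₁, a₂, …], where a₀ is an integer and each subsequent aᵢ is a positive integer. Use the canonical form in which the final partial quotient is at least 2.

⌊91/10⌋ = 9, remainder 1
⌊10/1⌋ = 10, remainder 0

[9; 10]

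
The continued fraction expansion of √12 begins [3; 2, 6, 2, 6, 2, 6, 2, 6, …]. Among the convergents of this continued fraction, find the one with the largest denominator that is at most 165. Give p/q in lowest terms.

a_0 = 3: 3/1  (≤ bound)
a_1 = 2: 7/2  (≤ bound)
a_2 = 6: 45/13  (≤ bound)
a_3 = 2: 97/28  (≤ bound)
a_4 = 6: 627/181  (> 165, stop)

97/28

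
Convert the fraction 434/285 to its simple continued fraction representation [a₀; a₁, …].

[1; 1, 1, 10, 2, 6]

434 = 1·285 + 149, so a_0 = 1
285 = 1·149 + 136, so a_1 = 1
149 = 1·136 + 13, so a_2 = 1
136 = 10·13 + 6, so a_3 = 10
13 = 2·6 + 1, so a_4 = 2
6 = 6·1 + 0, so a_5 = 6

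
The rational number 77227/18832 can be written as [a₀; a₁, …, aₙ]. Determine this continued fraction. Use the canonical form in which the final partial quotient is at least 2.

77227 = 4·18832 + 1899, so a_0 = 4
18832 = 9·1899 + 1741, so a_1 = 9
1899 = 1·1741 + 158, so a_2 = 1
1741 = 11·158 + 3, so a_3 = 11
158 = 52·3 + 2, so a_4 = 52
3 = 1·2 + 1, so a_5 = 1
2 = 2·1 + 0, so a_6 = 2

[4; 9, 1, 11, 52, 1, 2]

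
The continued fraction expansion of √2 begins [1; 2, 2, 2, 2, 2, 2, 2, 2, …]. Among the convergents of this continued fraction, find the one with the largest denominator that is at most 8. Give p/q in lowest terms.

7/5

List convergents until the denominator exceeds the bound:
a_0 = 1: 1/1  (≤ bound)
a_1 = 2: 3/2  (≤ bound)
a_2 = 2: 7/5  (≤ bound)
a_3 = 2: 17/12  (> 8, stop)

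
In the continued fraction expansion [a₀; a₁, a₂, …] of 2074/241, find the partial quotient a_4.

Apply division with remainder until the remainder is 0:
2074 ÷ 241 → quotient 8, remainder 146
241 ÷ 146 → quotient 1, remainder 95
146 ÷ 95 → quotient 1, remainder 51
95 ÷ 51 → quotient 1, remainder 44
51 ÷ 44 → quotient 1, remainder 7

1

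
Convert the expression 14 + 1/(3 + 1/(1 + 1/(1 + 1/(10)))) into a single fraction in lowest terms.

a_0 = 14: 14/1
a_1 = 3: 43/3
a_2 = 1: 57/4
a_3 = 1: 100/7
a_4 = 10: 1057/74

1057/74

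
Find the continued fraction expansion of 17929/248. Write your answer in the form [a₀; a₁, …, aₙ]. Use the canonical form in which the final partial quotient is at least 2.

[72; 3, 2, 1, 1, 14]

17929 = 72·248 + 73, so a_0 = 72
248 = 3·73 + 29, so a_1 = 3
73 = 2·29 + 15, so a_2 = 2
29 = 1·15 + 14, so a_3 = 1
15 = 1·14 + 1, so a_4 = 1
14 = 14·1 + 0, so a_5 = 14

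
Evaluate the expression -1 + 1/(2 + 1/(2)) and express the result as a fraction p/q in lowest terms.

-3/5

Start with 2.
2 + 1/(2/1) = 2 + 1/2 = 5/2
-1 + 1/(5/2) = -1 + 2/5 = -3/5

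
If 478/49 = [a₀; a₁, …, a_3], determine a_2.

3

478 = 9·49 + 37, so a_0 = 9
49 = 1·37 + 12, so a_1 = 1
37 = 3·12 + 1, so a_2 = 3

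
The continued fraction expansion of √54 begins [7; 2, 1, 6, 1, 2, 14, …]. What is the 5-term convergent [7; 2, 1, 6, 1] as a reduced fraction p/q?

Start with 1.
6 + 1/(1/1) = 6 + 1/1 = 7/1
1 + 1/(7/1) = 1 + 1/7 = 8/7
2 + 1/(8/7) = 2 + 7/8 = 23/8
7 + 1/(23/8) = 7 + 8/23 = 169/23

169/23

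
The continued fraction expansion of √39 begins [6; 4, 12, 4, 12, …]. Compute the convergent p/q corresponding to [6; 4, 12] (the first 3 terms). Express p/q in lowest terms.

306/49

Start with 12.
4 + 1/(12/1) = 4 + 1/12 = 49/12
6 + 1/(49/12) = 6 + 12/49 = 306/49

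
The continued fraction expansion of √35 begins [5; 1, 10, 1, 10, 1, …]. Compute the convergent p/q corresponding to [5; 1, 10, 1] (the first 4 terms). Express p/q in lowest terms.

71/12

Use the convergent recurrence hₖ = aₖ·hₖ₋₁ + hₖ₋₂ (and likewise for the denominators kₖ):
a_0 = 5: 5/1
a_1 = 1: 6/1
a_2 = 10: 65/11
a_3 = 1: 71/12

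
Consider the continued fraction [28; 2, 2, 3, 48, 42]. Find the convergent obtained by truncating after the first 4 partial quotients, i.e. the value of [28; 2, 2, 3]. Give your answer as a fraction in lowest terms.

Start with 3.
2 + 1/(3/1) = 2 + 1/3 = 7/3
2 + 1/(7/3) = 2 + 3/7 = 17/7
28 + 1/(17/7) = 28 + 7/17 = 483/17

483/17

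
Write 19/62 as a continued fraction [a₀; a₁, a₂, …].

19 ÷ 62 → quotient 0, remainder 19
62 ÷ 19 → quotient 3, remainder 5
19 ÷ 5 → quotient 3, remainder 4
5 ÷ 4 → quotient 1, remainder 1
4 ÷ 1 → quotient 4, remainder 0

[0; 3, 3, 1, 4]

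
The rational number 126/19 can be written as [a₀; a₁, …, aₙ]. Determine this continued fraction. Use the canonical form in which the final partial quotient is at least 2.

Repeatedly divide and take the remainder:
⌊126/19⌋ = 6, remainder 12
⌊19/12⌋ = 1, remainder 7
⌊12/7⌋ = 1, remainder 5
⌊7/5⌋ = 1, remainder 2
⌊5/2⌋ = 2, remainder 1
⌊2/1⌋ = 2, remainder 0

[6; 1, 1, 1, 2, 2]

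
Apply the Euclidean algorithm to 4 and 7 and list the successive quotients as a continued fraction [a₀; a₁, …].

Apply division with remainder until the remainder is 0:
4 ÷ 7 → quotient 0, remainder 4
7 ÷ 4 → quotient 1, remainder 3
4 ÷ 3 → quotient 1, remainder 1
3 ÷ 1 → quotient 3, remainder 0

[0; 1, 1, 3]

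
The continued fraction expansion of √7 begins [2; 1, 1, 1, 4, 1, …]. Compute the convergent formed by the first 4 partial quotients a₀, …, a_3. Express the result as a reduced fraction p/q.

8/3

Collapse the nested fraction from the inside out:
Start with 1.
1 + 1/(1/1) = 1 + 1/1 = 2/1
1 + 1/(2/1) = 1 + 1/2 = 3/2
2 + 1/(3/2) = 2 + 2/3 = 8/3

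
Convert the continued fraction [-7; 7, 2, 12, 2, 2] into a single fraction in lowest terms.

Work from the innermost term outward:
Start with 2.
2 + 1/(2/1) = 2 + 1/2 = 5/2
12 + 1/(5/2) = 12 + 2/5 = 62/5
2 + 1/(62/5) = 2 + 5/62 = 129/62
7 + 1/(129/62) = 7 + 62/129 = 965/129
-7 + 1/(965/129) = -7 + 129/965 = -6626/965

-6626/965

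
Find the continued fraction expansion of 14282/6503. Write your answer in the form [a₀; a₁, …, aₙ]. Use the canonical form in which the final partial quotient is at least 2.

[2; 5, 10, 2, 1, 2, 15]

Run the Euclidean algorithm, recording each quotient:
14282 ÷ 6503 → quotient 2, remainder 1276
6503 ÷ 1276 → quotient 5, remainder 123
1276 ÷ 123 → quotient 10, remainder 46
123 ÷ 46 → quotient 2, remainder 31
46 ÷ 31 → quotient 1, remainder 15
31 ÷ 15 → quotient 2, remainder 1
15 ÷ 1 → quotient 15, remainder 0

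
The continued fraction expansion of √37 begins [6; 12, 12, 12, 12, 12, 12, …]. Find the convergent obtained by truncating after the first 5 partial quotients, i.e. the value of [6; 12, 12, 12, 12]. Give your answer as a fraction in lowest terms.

Start with 12.
12 + 1/(12/1) = 12 + 1/12 = 145/12
12 + 1/(145/12) = 12 + 12/145 = 1752/145
12 + 1/(1752/145) = 12 + 145/1752 = 21169/1752
6 + 1/(21169/1752) = 6 + 1752/21169 = 128766/21169

128766/21169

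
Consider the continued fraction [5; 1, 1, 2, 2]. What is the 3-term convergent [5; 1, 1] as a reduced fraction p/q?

11/2

a_0 = 5: 5/1
a_1 = 1: 6/1
a_2 = 1: 11/2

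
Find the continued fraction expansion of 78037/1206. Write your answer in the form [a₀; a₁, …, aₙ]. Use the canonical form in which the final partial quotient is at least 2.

[64; 1, 2, 2, 2, 2, 29]

⌊78037/1206⌋ = 64, remainder 853
⌊1206/853⌋ = 1, remainder 353
⌊853/353⌋ = 2, remainder 147
⌊353/147⌋ = 2, remainder 59
⌊147/59⌋ = 2, remainder 29
⌊59/29⌋ = 2, remainder 1
⌊29/1⌋ = 29, remainder 0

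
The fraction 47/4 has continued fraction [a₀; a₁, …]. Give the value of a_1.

Apply division with remainder until the remainder is 0:
47 ÷ 4 → quotient 11, remainder 3
4 ÷ 3 → quotient 1, remainder 1

1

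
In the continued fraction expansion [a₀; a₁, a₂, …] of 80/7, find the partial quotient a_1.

2

Apply division with remainder until the remainder is 0:
⌊80/7⌋ = 11, remainder 3
⌊7/3⌋ = 2, remainder 1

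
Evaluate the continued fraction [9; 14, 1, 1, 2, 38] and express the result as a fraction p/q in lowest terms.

Start with 38.
2 + 1/(38/1) = 2 + 1/38 = 77/38
1 + 1/(77/38) = 1 + 38/77 = 115/77
1 + 1/(115/77) = 1 + 77/115 = 192/115
14 + 1/(192/115) = 14 + 115/192 = 2803/192
9 + 1/(2803/192) = 9 + 192/2803 = 25419/2803

25419/2803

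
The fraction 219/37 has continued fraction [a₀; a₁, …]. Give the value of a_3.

⌊219/37⌋ = 5, remainder 34
⌊37/34⌋ = 1, remainder 3
⌊34/3⌋ = 11, remainder 1
⌊3/1⌋ = 3, remainder 0

3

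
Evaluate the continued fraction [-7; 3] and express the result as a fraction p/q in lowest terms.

-20/3

Start with 3.
-7 + 1/(3/1) = -7 + 1/3 = -20/3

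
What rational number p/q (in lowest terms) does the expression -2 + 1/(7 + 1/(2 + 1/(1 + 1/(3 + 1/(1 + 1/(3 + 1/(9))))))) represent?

Starting at the tail and folding back:
Start with 9.
3 + 1/(9/1) = 3 + 1/9 = 28/9
1 + 1/(28/9) = 1 + 9/28 = 37/28
3 + 1/(37/28) = 3 + 28/37 = 139/37
1 + 1/(139/37) = 1 + 37/139 = 176/139
2 + 1/(176/139) = 2 + 139/176 = 491/176
7 + 1/(491/176) = 7 + 176/491 = 3613/491
-2 + 1/(3613/491) = -2 + 491/3613 = -6735/3613

-6735/3613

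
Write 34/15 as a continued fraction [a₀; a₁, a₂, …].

Run the Euclidean algorithm, recording each quotient:
⌊34/15⌋ = 2, remainder 4
⌊15/4⌋ = 3, remainder 3
⌊4/3⌋ = 1, remainder 1
⌊3/1⌋ = 3, remainder 0

[2; 3, 1, 3]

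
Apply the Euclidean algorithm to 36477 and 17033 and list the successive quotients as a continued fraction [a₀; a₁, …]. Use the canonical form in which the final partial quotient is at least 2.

[2; 7, 15, 2, 5, 14]

36477 = 2·17033 + 2411, so a_0 = 2
17033 = 7·2411 + 156, so a_1 = 7
2411 = 15·156 + 71, so a_2 = 15
156 = 2·71 + 14, so a_3 = 2
71 = 5·14 + 1, so a_4 = 5
14 = 14·1 + 0, so a_5 = 14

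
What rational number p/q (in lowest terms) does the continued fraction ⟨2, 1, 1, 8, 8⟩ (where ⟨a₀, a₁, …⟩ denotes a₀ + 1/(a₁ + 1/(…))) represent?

Start with 8.
8 + 1/(8/1) = 8 + 1/8 = 65/8
1 + 1/(65/8) = 1 + 8/65 = 73/65
1 + 1/(73/65) = 1 + 65/73 = 138/73
2 + 1/(138/73) = 2 + 73/138 = 349/138

349/138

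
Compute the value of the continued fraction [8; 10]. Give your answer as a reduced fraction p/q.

Work from the innermost term outward:
Start with 10.
8 + 1/(10/1) = 8 + 1/10 = 81/10

81/10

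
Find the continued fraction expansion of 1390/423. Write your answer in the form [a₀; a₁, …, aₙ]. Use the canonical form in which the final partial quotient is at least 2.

⌊1390/423⌋ = 3, remainder 121
⌊423/121⌋ = 3, remainder 60
⌊121/60⌋ = 2, remainder 1
⌊60/1⌋ = 60, remainder 0

[3; 3, 2, 60]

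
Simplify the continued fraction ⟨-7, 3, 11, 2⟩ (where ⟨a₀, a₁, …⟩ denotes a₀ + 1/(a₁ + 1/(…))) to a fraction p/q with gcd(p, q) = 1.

-474/71

Start with 2.
11 + 1/(2/1) = 11 + 1/2 = 23/2
3 + 1/(23/2) = 3 + 2/23 = 71/23
-7 + 1/(71/23) = -7 + 23/71 = -474/71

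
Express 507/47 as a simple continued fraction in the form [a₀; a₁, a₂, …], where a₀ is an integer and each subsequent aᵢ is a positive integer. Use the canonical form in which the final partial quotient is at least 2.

[10; 1, 3, 1, 2, 3]

507 = 10·47 + 37, so a_0 = 10
47 = 1·37 + 10, so a_1 = 1
37 = 3·10 + 7, so a_2 = 3
10 = 1·7 + 3, so a_3 = 1
7 = 2·3 + 1, so a_4 = 2
3 = 3·1 + 0, so a_5 = 3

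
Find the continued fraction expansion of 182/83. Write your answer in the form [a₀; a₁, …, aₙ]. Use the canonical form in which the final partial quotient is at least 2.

⌊182/83⌋ = 2, remainder 16
⌊83/16⌋ = 5, remainder 3
⌊16/3⌋ = 5, remainder 1
⌊3/1⌋ = 3, remainder 0

[2; 5, 5, 3]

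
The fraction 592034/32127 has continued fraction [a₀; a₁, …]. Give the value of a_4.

30

592034 = 18·32127 + 13748, so a_0 = 18
32127 = 2·13748 + 4631, so a_1 = 2
13748 = 2·4631 + 4486, so a_2 = 2
4631 = 1·4486 + 145, so a_3 = 1
4486 = 30·145 + 136, so a_4 = 30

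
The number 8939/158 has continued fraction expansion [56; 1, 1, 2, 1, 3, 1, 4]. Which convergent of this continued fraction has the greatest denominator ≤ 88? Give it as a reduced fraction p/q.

List convergents until the denominator exceeds the bound:
a_0 = 56: 56/1  (≤ bound)
a_1 = 1: 57/1  (≤ bound)
a_2 = 1: 113/2  (≤ bound)
a_3 = 2: 283/5  (≤ bound)
a_4 = 1: 396/7  (≤ bound)
a_5 = 3: 1471/26  (≤ bound)
a_6 = 1: 1867/33  (≤ bound)
a_7 = 4: 8939/158  (> 88, stop)

1867/33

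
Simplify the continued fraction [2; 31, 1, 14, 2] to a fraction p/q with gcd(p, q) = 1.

a_0 = 2: 2/1
a_1 = 31: 63/31
a_2 = 1: 65/32
a_3 = 14: 973/479
a_4 = 2: 2011/990

2011/990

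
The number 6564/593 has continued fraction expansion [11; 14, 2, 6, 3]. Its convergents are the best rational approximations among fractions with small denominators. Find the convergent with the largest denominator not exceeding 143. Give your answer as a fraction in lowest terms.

321/29

a_0 = 11: 11/1  (≤ bound)
a_1 = 14: 155/14  (≤ bound)
a_2 = 2: 321/29  (≤ bound)
a_3 = 6: 2081/188  (> 143, stop)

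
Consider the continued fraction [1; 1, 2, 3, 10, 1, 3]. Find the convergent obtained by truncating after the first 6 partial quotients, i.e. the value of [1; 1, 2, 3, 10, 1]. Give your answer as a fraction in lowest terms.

Work from the innermost term outward:
Start with 1.
10 + 1/(1/1) = 10 + 1/1 = 11/1
3 + 1/(11/1) = 3 + 1/11 = 34/11
2 + 1/(34/11) = 2 + 11/34 = 79/34
1 + 1/(79/34) = 1 + 34/79 = 113/79
1 + 1/(113/79) = 1 + 79/113 = 192/113

192/113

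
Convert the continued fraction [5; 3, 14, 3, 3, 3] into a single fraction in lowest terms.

Work from the innermost term outward:
Start with 3.
3 + 1/(3/1) = 3 + 1/3 = 10/3
3 + 1/(10/3) = 3 + 3/10 = 33/10
14 + 1/(33/10) = 14 + 10/33 = 472/33
3 + 1/(472/33) = 3 + 33/472 = 1449/472
5 + 1/(1449/472) = 5 + 472/1449 = 7717/1449

7717/1449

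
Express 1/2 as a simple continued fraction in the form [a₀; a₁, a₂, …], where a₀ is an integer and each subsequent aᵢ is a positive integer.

1 = 0·2 + 1, so a_0 = 0
2 = 2·1 + 0, so a_1 = 2

[0; 2]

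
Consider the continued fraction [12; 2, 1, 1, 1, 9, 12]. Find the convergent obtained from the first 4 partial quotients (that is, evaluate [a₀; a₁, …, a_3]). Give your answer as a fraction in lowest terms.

62/5

Start with 1.
1 + 1/(1/1) = 1 + 1/1 = 2/1
2 + 1/(2/1) = 2 + 1/2 = 5/2
12 + 1/(5/2) = 12 + 2/5 = 62/5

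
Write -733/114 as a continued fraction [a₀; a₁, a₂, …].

[-7; 1, 1, 3, 16]

-733 ÷ 114 → quotient -7, remainder 65
114 ÷ 65 → quotient 1, remainder 49
65 ÷ 49 → quotient 1, remainder 16
49 ÷ 16 → quotient 3, remainder 1
16 ÷ 1 → quotient 16, remainder 0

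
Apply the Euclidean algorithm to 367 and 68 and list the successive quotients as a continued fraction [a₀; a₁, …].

Repeatedly divide and take the remainder:
⌊367/68⌋ = 5, remainder 27
⌊68/27⌋ = 2, remainder 14
⌊27/14⌋ = 1, remainder 13
⌊14/13⌋ = 1, remainder 1
⌊13/1⌋ = 13, remainder 0

[5; 2, 1, 1, 13]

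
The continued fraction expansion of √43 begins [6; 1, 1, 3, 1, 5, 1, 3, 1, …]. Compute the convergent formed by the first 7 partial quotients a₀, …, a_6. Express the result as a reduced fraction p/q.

Start with 1.
5 + 1/(1/1) = 5 + 1/1 = 6/1
1 + 1/(6/1) = 1 + 1/6 = 7/6
3 + 1/(7/6) = 3 + 6/7 = 27/7
1 + 1/(27/7) = 1 + 7/27 = 34/27
1 + 1/(34/27) = 1 + 27/34 = 61/34
6 + 1/(61/34) = 6 + 34/61 = 400/61

400/61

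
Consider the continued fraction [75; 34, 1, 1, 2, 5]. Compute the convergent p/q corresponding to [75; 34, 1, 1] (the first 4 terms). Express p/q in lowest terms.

5177/69

Start with 1.
1 + 1/(1/1) = 1 + 1/1 = 2/1
34 + 1/(2/1) = 34 + 1/2 = 69/2
75 + 1/(69/2) = 75 + 2/69 = 5177/69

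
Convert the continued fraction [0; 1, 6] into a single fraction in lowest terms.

6/7

Start with 6.
1 + 1/(6/1) = 1 + 1/6 = 7/6
0 + 1/(7/6) = 0 + 6/7 = 6/7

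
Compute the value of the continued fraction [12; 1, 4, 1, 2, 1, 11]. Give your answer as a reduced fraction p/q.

3463/270

Use the convergent recurrence hₖ = aₖ·hₖ₋₁ + hₖ₋₂ (and likewise for the denominators kₖ):
a_0 = 12: 12/1
a_1 = 1: 13/1
a_2 = 4: 64/5
a_3 = 1: 77/6
a_4 = 2: 218/17
a_5 = 1: 295/23
a_6 = 11: 3463/270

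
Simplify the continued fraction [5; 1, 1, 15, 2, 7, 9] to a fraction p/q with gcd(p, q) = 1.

Start with 9.
7 + 1/(9/1) = 7 + 1/9 = 64/9
2 + 1/(64/9) = 2 + 9/64 = 137/64
15 + 1/(137/64) = 15 + 64/137 = 2119/137
1 + 1/(2119/137) = 1 + 137/2119 = 2256/2119
1 + 1/(2256/2119) = 1 + 2119/2256 = 4375/2256
5 + 1/(4375/2256) = 5 + 2256/4375 = 24131/4375

24131/4375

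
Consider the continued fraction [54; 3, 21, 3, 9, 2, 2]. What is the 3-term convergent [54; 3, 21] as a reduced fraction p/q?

Start with 21.
3 + 1/(21/1) = 3 + 1/21 = 64/21
54 + 1/(64/21) = 54 + 21/64 = 3477/64

3477/64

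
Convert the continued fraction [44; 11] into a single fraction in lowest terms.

a_0 = 44: 44/1
a_1 = 11: 485/11

485/11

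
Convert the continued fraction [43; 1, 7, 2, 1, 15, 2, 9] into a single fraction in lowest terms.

336692/7673

Start with 9.
2 + 1/(9/1) = 2 + 1/9 = 19/9
15 + 1/(19/9) = 15 + 9/19 = 294/19
1 + 1/(294/19) = 1 + 19/294 = 313/294
2 + 1/(313/294) = 2 + 294/313 = 920/313
7 + 1/(920/313) = 7 + 313/920 = 6753/920
1 + 1/(6753/920) = 1 + 920/6753 = 7673/6753
43 + 1/(7673/6753) = 43 + 6753/7673 = 336692/7673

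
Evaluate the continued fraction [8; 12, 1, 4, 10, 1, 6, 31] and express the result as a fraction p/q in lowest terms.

Collapse the nested fraction from the inside out:
Start with 31.
6 + 1/(31/1) = 6 + 1/31 = 187/31
1 + 1/(187/31) = 1 + 31/187 = 218/187
10 + 1/(218/187) = 10 + 187/218 = 2367/218
4 + 1/(2367/218) = 4 + 218/2367 = 9686/2367
1 + 1/(9686/2367) = 1 + 2367/9686 = 12053/9686
12 + 1/(12053/9686) = 12 + 9686/12053 = 154322/12053
8 + 1/(154322/12053) = 8 + 12053/154322 = 1246629/154322

1246629/154322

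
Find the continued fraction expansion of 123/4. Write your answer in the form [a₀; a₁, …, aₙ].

⌊123/4⌋ = 30, remainder 3
⌊4/3⌋ = 1, remainder 1
⌊3/1⌋ = 3, remainder 0

[30; 1, 3]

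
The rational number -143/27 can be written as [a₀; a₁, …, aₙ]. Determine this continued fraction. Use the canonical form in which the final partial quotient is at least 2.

Apply division with remainder until the remainder is 0:
⌊-143/27⌋ = -6, remainder 19
⌊27/19⌋ = 1, remainder 8
⌊19/8⌋ = 2, remainder 3
⌊8/3⌋ = 2, remainder 2
⌊3/2⌋ = 1, remainder 1
⌊2/1⌋ = 2, remainder 0

[-6; 1, 2, 2, 1, 2]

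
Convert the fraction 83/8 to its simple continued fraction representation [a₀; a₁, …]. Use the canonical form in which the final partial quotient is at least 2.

Apply division with remainder until the remainder is 0:
83 ÷ 8 → quotient 10, remainder 3
8 ÷ 3 → quotient 2, remainder 2
3 ÷ 2 → quotient 1, remainder 1
2 ÷ 1 → quotient 2, remainder 0

[10; 2, 1, 2]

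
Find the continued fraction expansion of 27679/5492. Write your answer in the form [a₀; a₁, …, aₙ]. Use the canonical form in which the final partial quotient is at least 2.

Apply division with remainder until the remainder is 0:
27679 ÷ 5492 → quotient 5, remainder 219
5492 ÷ 219 → quotient 25, remainder 17
219 ÷ 17 → quotient 12, remainder 15
17 ÷ 15 → quotient 1, remainder 2
15 ÷ 2 → quotient 7, remainder 1
2 ÷ 1 → quotient 2, remainder 0

[5; 25, 12, 1, 7, 2]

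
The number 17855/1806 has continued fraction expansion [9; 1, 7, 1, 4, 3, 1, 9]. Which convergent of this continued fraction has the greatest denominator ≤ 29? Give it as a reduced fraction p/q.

List convergents until the denominator exceeds the bound:
a_0 = 9: 9/1  (≤ bound)
a_1 = 1: 10/1  (≤ bound)
a_2 = 7: 79/8  (≤ bound)
a_3 = 1: 89/9  (≤ bound)
a_4 = 4: 435/44  (> 29, stop)

89/9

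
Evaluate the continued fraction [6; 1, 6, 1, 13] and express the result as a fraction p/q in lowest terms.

763/111

a_0 = 6: 6/1
a_1 = 1: 7/1
a_2 = 6: 48/7
a_3 = 1: 55/8
a_4 = 13: 763/111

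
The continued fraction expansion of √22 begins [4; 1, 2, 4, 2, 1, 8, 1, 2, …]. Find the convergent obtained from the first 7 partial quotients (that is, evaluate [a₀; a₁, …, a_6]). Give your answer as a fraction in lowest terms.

1712/365

Start with 8.
1 + 1/(8/1) = 1 + 1/8 = 9/8
2 + 1/(9/8) = 2 + 8/9 = 26/9
4 + 1/(26/9) = 4 + 9/26 = 113/26
2 + 1/(113/26) = 2 + 26/113 = 252/113
1 + 1/(252/113) = 1 + 113/252 = 365/252
4 + 1/(365/252) = 4 + 252/365 = 1712/365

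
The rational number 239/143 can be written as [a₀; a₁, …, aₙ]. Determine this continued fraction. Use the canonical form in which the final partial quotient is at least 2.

239 ÷ 143 → quotient 1, remainder 96
143 ÷ 96 → quotient 1, remainder 47
96 ÷ 47 → quotient 2, remainder 2
47 ÷ 2 → quotient 23, remainder 1
2 ÷ 1 → quotient 2, remainder 0

[1; 1, 2, 23, 2]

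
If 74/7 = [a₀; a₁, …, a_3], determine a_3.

Repeatedly divide and take the remainder:
⌊74/7⌋ = 10, remainder 4
⌊7/4⌋ = 1, remainder 3
⌊4/3⌋ = 1, remainder 1
⌊3/1⌋ = 3, remainder 0

3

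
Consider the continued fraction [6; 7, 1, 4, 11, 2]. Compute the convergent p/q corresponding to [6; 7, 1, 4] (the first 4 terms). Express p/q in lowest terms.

239/39

Collapse the nested fraction from the inside out:
Start with 4.
1 + 1/(4/1) = 1 + 1/4 = 5/4
7 + 1/(5/4) = 7 + 4/5 = 39/5
6 + 1/(39/5) = 6 + 5/39 = 239/39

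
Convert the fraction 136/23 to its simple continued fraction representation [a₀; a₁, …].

[5; 1, 10, 2]

Run the Euclidean algorithm, recording each quotient:
136 = 5·23 + 21, so a_0 = 5
23 = 1·21 + 2, so a_1 = 1
21 = 10·2 + 1, so a_2 = 10
2 = 2·1 + 0, so a_3 = 2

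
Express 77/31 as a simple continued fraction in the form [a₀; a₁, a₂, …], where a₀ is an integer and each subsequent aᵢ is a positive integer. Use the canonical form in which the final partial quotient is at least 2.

[2; 2, 15]

77 ÷ 31 → quotient 2, remainder 15
31 ÷ 15 → quotient 2, remainder 1
15 ÷ 1 → quotient 15, remainder 0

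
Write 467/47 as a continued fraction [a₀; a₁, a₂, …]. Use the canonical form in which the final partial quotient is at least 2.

467 = 9·47 + 44, so a_0 = 9
47 = 1·44 + 3, so a_1 = 1
44 = 14·3 + 2, so a_2 = 14
3 = 1·2 + 1, so a_3 = 1
2 = 2·1 + 0, so a_4 = 2

[9; 1, 14, 1, 2]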